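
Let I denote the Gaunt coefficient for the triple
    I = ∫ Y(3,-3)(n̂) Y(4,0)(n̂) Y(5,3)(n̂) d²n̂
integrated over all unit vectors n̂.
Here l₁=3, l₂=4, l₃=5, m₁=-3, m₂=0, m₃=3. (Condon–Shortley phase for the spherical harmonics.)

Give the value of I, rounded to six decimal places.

Checks pass: Σm=0; 12 even; l₃=5∈[1,7].
(2·3+1)(2·4+1)(2·5+1) = 693
Δ: 2! 4! 6! / 13! → 1/180180
sum: t=0:+1/576 t=1:−1/144 t=2:+1/576 = -1/288
3j²(3 4 5; 0 0 0) = Δ·Π!·Σ² = 20/1001  (sign +1)
sum: t=2:+1/2304 = 1/2304
3j²(3 4 5; -3 0 3) = Δ·Π!·Σ² = 5/143  (sign +1)
combine: 4πI² = 693·20/1001·5/143 = 900/1859
take √, sign +1: I = 0.19628026

0.196280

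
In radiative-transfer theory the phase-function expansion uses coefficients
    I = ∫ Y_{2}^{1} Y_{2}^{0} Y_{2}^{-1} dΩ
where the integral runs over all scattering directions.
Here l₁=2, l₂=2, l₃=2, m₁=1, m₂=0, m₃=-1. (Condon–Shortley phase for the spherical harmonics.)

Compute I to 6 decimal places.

Rules hold: Σm=0, L=6 even, 0≤2≤4.
N = 5·5·5 = 125
Δ = 2!·2!·2!/7! = 1/630
Racah Σ t=0..2: t=0:+1/8 t=1:−1/1 t=2:+1/8 = -3/4
⇒ 3j(2 2 2; 0 0 0)² = 2/35, sgn -1
Racah Σ t=0..1: t=0:+1/4 t=1:−1/2 = -1/4
⇒ 3j(2 2 2; 1 0 -1)² = 1/70, sgn +1
4πI² = N·(3j₀)²·(3jₘ)² = 5/49
I = -1·√(0.102041/4π) = -0.09011188

-0.090112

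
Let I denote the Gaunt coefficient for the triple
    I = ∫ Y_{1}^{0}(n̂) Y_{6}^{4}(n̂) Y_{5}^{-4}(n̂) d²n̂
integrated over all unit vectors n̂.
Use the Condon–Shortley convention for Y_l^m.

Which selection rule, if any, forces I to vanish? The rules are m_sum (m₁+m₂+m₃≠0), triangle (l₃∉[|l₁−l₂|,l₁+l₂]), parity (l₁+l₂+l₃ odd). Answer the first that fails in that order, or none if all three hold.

none

Σmᵢ = 0  ✓
l₃∈[|l₁−l₂|,l₁+l₂]=[5,7], have l₃=5  ✓
Σlᵢ = 12 ⇒ even  ✓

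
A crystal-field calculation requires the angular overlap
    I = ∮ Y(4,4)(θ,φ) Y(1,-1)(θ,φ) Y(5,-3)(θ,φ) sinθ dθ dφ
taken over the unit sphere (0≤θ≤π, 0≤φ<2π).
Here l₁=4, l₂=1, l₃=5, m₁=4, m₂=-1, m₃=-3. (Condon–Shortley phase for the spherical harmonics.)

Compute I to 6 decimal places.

Checks pass: Σm=0; 10 even; l₃=5∈[3,5].
(2·4+1)(2·1+1)(2·5+1) = 297
Δ: 0! 8! 2! / 11! → 1/495
sum: t=0:+1/576 = 1/576
3j²(4 1 5; 0 0 0) = Δ·Π!·Σ² = 5/99  (sign -1)
sum: t=0:+1/80640 = 1/80640
3j²(4 1 5; 4 -1 -3) = Δ·Π!·Σ² = 1/495  (sign +1)
combine: 4πI² = 297·5/99·1/495 = 1/33
take √, sign -1: I = -0.04910640

-0.049106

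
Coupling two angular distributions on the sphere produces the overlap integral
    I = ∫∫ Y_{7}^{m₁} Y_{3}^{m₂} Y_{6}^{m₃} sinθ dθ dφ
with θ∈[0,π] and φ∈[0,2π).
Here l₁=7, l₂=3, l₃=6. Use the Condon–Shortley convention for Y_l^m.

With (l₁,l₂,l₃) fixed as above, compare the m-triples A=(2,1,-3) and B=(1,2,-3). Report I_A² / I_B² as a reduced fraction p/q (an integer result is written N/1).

1369/2535

Same 7,3,6: normalisation and zero-m 3j drop out of the ratio.
A: Δ: 4! 10! 2! / 17! → 1/2042040; sum: t=2:+1/241920 t=3:−1/483840 t=4:+1/17418240 = 37/17418240; 3j²(7 3 6; 2 1 -3) = Δ·Π!·Σ² = 1369/136136  (sign -1)
B: Δ: 4! 10! 2! / 17! → 1/2042040; sum: t=3:−1/362880 t=4:+1/1935360 = -13/5806080; 3j²(7 3 6; 1 2 -3) = Δ·Π!·Σ² = 195/10472  (sign +1)
I_A²/I_B² = (1369/136136)/(195/10472) = 1369/2535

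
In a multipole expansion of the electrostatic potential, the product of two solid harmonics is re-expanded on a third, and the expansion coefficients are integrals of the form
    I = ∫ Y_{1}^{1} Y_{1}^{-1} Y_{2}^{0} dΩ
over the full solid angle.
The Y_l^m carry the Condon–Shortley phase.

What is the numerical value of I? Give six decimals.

0.126157

m-sum 0 ✓  L=4 even ✓  0≤2≤2 ✓
Π(2lᵢ+1) = 3×3×5 = 45
triangle coeff Δ(1,1,2) = 1/30
Σ_t [0,0]: t=0:+1/1 = 1/1
(3j)²=2/15 [(1 1 2; 0 0 0)], sign=+1
Σ_t [0,0]: t=0:+1/4 = 1/4
(3j)²=1/30 [(1 1 2; 1 -1 0)], sign=+1
⇒ 4πI² = 1/5
I = (+1)√(1/5/(4π)) = 0.12615663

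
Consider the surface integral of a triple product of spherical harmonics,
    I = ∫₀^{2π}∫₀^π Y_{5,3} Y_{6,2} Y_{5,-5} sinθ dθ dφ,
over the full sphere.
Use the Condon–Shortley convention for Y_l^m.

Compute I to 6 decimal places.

0.140602

Rules hold: Σm=0, L=16 even, 1≤5≤11.
N = 11·13·11 = 1573
Δ = 6!·4!·6!/17! = 1/28588560
Racah Σ t=1..5: t=1:−1/345600 t=2:+1/13824 t=3:−1/5184 t=4:+1/13824 t=5:−1/345600 = -7/129600
⇒ 3j(5 6 5; 0 0 0)² = 80/7293, sgn +1
Racah Σ t=2..2: t=2:+1/829440 = 1/829440
⇒ 3j(5 6 5; 3 2 -5)² = 35/2431, sgn +1
4πI² = N·(3j₀)²·(3jₘ)² = 2800/11271
I = +1·√(0.248425/4π) = 0.14060244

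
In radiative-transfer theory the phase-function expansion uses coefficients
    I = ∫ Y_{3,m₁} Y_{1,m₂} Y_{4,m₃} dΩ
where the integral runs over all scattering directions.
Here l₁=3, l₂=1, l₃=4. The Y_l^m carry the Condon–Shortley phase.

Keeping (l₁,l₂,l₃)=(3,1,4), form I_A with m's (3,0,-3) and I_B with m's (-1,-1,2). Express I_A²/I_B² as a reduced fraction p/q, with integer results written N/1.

Same 3,1,4: normalisation and zero-m 3j drop out of the ratio.
A: Δ: 0! 6! 2! / 9! → 1/252; sum: t=0:+1/720 = 1/720; 3j²(3 1 4; 3 0 -3) = Δ·Π!·Σ² = 1/36  (sign -1)
B: Δ: 0! 6! 2! / 9! → 1/252; sum: t=0:+1/96 = 1/96; 3j²(3 1 4; -1 -1 2) = Δ·Π!·Σ² = 5/84  (sign +1)
I_A²/I_B² = (1/36)/(5/84) = 7/15

7/15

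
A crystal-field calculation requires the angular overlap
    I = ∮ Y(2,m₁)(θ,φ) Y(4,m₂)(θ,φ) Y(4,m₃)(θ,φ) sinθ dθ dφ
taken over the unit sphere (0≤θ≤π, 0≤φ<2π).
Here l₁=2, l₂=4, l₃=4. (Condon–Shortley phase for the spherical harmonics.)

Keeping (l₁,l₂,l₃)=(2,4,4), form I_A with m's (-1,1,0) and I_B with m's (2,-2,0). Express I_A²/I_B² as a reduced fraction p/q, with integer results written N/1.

1/18

l's match ⇒ only the (l;m) 3-j factors differ between A and B.
A: triangle coeff Δ(2,4,4) = 1/13860; Σ_t [1,2]: t=1:−1/96 t=2:+1/72 = 1/288; (3j)²=1/462 [(2 4 4; -1 1 0)], sign=+1
B: triangle coeff Δ(2,4,4) = 1/13860; Σ_t [0,0]: t=0:+1/192 = 1/192; (3j)²=3/77 [(2 4 4; 2 -2 0)], sign=+1
I_A²/I_B² = (1/462)/(3/77) = 1/18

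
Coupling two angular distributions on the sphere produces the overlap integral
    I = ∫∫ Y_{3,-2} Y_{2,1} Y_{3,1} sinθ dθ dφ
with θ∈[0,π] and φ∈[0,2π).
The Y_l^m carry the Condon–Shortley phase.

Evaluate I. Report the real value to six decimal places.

m-sum 0 ✓  L=8 even ✓  1≤3≤5 ✓
Π(2lᵢ+1) = 7×5×7 = 245
triangle coeff Δ(3,2,3) = 1/3780
Σ_t [0,2]: t=0:+1/24 t=1:−1/4 t=2:+1/24 = -1/6
(3j)²=4/105 [(3 2 3; 0 0 0)], sign=+1
Σ_t [1,2]: t=1:−1/48 t=2:+1/12 = 1/16
(3j)²=1/28 [(3 2 3; -2 1 1)], sign=+1
⇒ 4πI² = 1/3
I = (+1)√(1/3/(4π)) = 0.16286750

0.162868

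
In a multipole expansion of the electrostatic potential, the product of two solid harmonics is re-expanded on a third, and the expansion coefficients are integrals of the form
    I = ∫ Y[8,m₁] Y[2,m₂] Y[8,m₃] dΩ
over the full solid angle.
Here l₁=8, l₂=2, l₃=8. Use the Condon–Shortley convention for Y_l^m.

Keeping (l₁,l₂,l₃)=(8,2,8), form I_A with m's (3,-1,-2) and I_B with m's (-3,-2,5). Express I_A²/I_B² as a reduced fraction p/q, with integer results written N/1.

Same 8,2,8: normalisation and zero-m 3j drop out of the ratio.
A: Δ: 2! 14! 2! / 19! → 1/348840; sum: t=0:+1/87091200 t=1:−1/174182400 = 1/174182400; 3j²(8 2 8; 3 -1 -2) = Δ·Π!·Σ² = 55/7752  (sign +1)
B: Δ: 2! 14! 2! / 19! → 1/348840; sum: t=0:+1/958003200 = 1/958003200; 3j²(8 2 8; -3 -2 5) = Δ·Π!·Σ² = 13/969  (sign -1)
I_A²/I_B² = (55/7752)/(13/969) = 55/104

55/104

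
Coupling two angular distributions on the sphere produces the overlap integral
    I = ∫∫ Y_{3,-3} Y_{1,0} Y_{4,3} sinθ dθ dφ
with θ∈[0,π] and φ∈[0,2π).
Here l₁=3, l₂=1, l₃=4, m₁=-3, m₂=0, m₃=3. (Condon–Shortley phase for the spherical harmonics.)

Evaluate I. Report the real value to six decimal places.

-0.162868

Checks pass: Σm=0; 8 even; l₃=4∈[2,4].
(2·3+1)(2·1+1)(2·4+1) = 189
Δ: 0! 6! 2! / 9! → 1/252
sum: t=0:+1/36 = 1/36
3j²(3 1 4; 0 0 0) = Δ·Π!·Σ² = 4/63  (sign +1)
sum: t=0:+1/720 = 1/720
3j²(3 1 4; -3 0 3) = Δ·Π!·Σ² = 1/36  (sign -1)
combine: 4πI² = 189·4/63·1/36 = 1/3
take √, sign -1: I = -0.16286750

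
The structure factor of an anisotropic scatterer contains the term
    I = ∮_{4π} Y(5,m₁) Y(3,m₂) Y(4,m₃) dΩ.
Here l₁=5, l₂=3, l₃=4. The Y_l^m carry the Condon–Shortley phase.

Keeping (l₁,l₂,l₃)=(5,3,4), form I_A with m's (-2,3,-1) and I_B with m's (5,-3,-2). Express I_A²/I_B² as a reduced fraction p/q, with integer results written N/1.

Same 5,3,4: normalisation and zero-m 3j drop out of the ratio.
A: Δ: 4! 6! 2! / 13! → 1/180180; sum: t=4:+1/1728 = 1/1728; 3j²(5 3 4; -2 3 -1) = Δ·Π!·Σ² = 25/858  (sign -1)
B: Δ: 4! 6! 2! / 13! → 1/180180; sum: t=0:+1/34560 = 1/34560; 3j²(5 3 4; 5 -3 -2) = Δ·Π!·Σ² = 5/286  (sign +1)
I_A²/I_B² = (25/858)/(5/286) = 5/3

5/3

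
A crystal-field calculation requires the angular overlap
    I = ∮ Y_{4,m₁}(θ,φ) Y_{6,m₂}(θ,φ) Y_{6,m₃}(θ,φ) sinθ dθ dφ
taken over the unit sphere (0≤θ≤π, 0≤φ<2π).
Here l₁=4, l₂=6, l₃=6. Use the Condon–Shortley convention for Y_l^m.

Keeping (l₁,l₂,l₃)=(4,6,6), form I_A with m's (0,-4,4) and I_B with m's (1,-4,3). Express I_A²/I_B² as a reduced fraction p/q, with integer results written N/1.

512/147

Same 4,6,6: normalisation and zero-m 3j drop out of the ratio.
A: Δ: 4! 4! 8! / 17! → 1/15315300; sum: t=0:+1/829440 t=1:−1/181440 t=2:+1/645120 = -1/362880; 3j²(4 6 6; 0 -4 4) = Δ·Π!·Σ² = 256/17017  (sign -1)
B: Δ: 4! 4! 8! / 17! → 1/15315300; sum: t=0:+1/207360 t=1:−1/120960 t=2:+1/967680 = -1/414720; 3j²(4 6 6; 1 -4 3) = Δ·Π!·Σ² = 21/4862  (sign +1)
I_A²/I_B² = (256/17017)/(21/4862) = 512/147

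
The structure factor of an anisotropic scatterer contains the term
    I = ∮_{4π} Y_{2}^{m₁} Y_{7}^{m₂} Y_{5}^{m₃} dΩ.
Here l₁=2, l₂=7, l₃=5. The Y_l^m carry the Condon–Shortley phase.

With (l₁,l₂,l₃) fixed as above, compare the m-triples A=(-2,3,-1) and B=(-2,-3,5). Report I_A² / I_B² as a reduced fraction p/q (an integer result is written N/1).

210/1

l's match ⇒ only the (l;m) 3-j factors differ between A and B.
A: triangle coeff Δ(2,7,5) = 1/15015; Σ_t [4,4]: t=4:+1/414720 = 1/414720; (3j)²=2/143 [(2 7 5; -2 3 -1)], sign=+1
B: triangle coeff Δ(2,7,5) = 1/15015; Σ_t [4,4]: t=4:+1/87091200 = 1/87091200; (3j)²=1/15015 [(2 7 5; -2 -3 5)], sign=+1
I_A²/I_B² = (2/143)/(1/15015) = 210/1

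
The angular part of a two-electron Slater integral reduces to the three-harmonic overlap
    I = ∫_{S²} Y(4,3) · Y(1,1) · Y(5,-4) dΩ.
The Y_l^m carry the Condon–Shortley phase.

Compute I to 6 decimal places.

0.294638

Checks pass: Σm=0; 10 even; l₃=5∈[3,5].
(2·4+1)(2·1+1)(2·5+1) = 297
Δ: 0! 8! 2! / 11! → 1/495
sum: t=0:+1/576 = 1/576
3j²(4 1 5; 0 0 0) = Δ·Π!·Σ² = 5/99  (sign -1)
sum: t=0:+1/10080 = 1/10080
3j²(4 1 5; 3 1 -4) = Δ·Π!·Σ² = 4/55  (sign -1)
combine: 4πI² = 297·5/99·4/55 = 12/11
take √, sign +1: I = 0.29463840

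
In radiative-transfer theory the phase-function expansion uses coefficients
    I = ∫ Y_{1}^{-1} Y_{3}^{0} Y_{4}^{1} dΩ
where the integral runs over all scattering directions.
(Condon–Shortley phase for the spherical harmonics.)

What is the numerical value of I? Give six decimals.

-0.194664

m-sum 0 ✓  L=8 even ✓  2≤4≤4 ✓
Π(2lᵢ+1) = 3×7×9 = 189
triangle coeff Δ(1,3,4) = 1/252
Σ_t [0,0]: t=0:+1/36 = 1/36
(3j)²=4/63 [(1 3 4; 0 0 0)], sign=+1
Σ_t [0,0]: t=0:+1/72 = 1/72
(3j)²=5/126 [(1 3 4; -1 0 1)], sign=-1
⇒ 4πI² = 10/21
I = (-1)√(10/21/(4π)) = -0.19466390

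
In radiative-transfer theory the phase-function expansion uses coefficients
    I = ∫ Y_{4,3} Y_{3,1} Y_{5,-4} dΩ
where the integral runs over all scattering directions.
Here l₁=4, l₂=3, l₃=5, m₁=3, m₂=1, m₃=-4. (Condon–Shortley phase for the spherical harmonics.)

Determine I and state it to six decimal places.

0.042401

Rules hold: Σm=0, L=12 even, 1≤5≤7.
N = 9·7·11 = 693
Δ = 2!·6!·4!/13! = 1/180180
Racah Σ t=0..2: t=0:+1/576 t=1:−1/144 t=2:+1/576 = -1/288
⇒ 3j(4 3 5; 0 0 0)² = 20/1001, sgn +1
Racah Σ t=0..1: t=0:+1/5760 t=1:−1/4320 = -1/17280
⇒ 3j(4 3 5; 3 1 -4)² = 7/4290, sgn +1
4πI² = N·(3j₀)²·(3jₘ)² = 42/1859
I = +1·√(0.0225928/4π) = 0.04240138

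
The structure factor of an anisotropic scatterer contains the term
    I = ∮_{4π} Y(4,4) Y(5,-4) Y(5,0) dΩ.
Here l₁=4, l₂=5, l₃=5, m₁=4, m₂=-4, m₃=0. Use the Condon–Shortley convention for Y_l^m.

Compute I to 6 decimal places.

Checks pass: Σm=0; 14 even; l₃=5∈[1,9].
(2·4+1)(2·5+1)(2·5+1) = 1089
Δ: 4! 4! 6! / 15! → 1/3153150
sum: t=0:+1/69120 t=1:−1/1728 t=2:+1/576 t=3:−1/1728 t=4:+1/69120 = 7/11520
3j²(4 5 5; 0 0 0) = Δ·Π!·Σ² = 2/143  (sign -1)
sum: t=0:+1/69120 = 1/69120
3j²(4 5 5; 4 -4 0) = Δ·Π!·Σ² = 2/143  (sign -1)
combine: 4πI² = 1089·2/143·2/143 = 36/169
take √, sign +1: I = 0.13019760

0.130198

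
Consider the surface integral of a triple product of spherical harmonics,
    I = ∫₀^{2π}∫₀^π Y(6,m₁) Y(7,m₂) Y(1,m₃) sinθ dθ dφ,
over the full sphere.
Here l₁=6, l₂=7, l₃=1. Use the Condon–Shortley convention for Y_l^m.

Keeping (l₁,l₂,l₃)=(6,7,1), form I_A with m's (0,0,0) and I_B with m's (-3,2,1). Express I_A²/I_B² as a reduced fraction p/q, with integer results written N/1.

49/10

Same 6,7,1: normalisation and zero-m 3j drop out of the ratio.
A: Δ: 12! 0! 2! / 15! → 1/1365; sum: t=6:+1/518400 = 1/518400; 3j²(6 7 1; 0 0 0) = Δ·Π!·Σ² = 7/195  (sign -1)
B: Δ: 12! 0! 2! / 15! → 1/1365; sum: t=9:−1/4354560 = -1/4354560; 3j²(6 7 1; -3 2 1) = Δ·Π!·Σ² = 2/273  (sign -1)
I_A²/I_B² = (7/195)/(2/273) = 49/10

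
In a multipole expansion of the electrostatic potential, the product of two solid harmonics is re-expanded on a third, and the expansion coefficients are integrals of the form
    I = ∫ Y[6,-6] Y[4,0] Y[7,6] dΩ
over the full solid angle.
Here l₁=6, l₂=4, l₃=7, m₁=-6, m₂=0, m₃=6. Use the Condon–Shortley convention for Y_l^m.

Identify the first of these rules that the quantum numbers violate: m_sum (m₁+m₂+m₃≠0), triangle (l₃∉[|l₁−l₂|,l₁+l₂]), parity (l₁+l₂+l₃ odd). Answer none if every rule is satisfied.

m₁+m₂+m₃ = -6 + 0 + 6 = 0  ✓
triangle: |6−4|=2 ≤ l₃=7 ≤ 6+4=10  ✓
parity: l₁+l₂+l₃ = 17 is odd  ✗

parity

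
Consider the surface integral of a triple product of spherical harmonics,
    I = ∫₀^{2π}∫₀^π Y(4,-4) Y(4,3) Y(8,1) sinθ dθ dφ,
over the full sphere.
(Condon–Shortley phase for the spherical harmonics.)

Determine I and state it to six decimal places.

Rules hold: Σm=0, L=16 even, 0≤8≤8.
N = 9·9·17 = 1377
Δ = 0!·8!·8!/17! = 1/218790
Racah Σ t=0..0: t=0:+1/331776 = 1/331776
⇒ 3j(4 4 8; 0 0 0)² = 490/21879, sgn +1
Racah Σ t=0..0: t=0:+1/203212800 = 1/203212800
⇒ 3j(4 4 8; -4 3 1)² = 1/24310, sgn -1
4πI² = N·(3j₀)²·(3jₘ)² = 441/347633
I = -1·√(0.00126858/4π) = -0.01004740

-0.010047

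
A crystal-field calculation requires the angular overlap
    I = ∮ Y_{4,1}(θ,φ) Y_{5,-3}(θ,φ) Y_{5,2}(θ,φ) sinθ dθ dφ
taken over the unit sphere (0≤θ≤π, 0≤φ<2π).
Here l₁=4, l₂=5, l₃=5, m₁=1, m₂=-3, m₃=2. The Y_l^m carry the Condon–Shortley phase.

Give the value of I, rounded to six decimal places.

-0.118854

Checks pass: Σm=0; 14 even; l₃=5∈[1,9].
(2·4+1)(2·5+1)(2·5+1) = 1089
Δ: 4! 4! 6! / 15! → 1/3153150
sum: t=0:+1/69120 t=1:−1/1728 t=2:+1/576 t=3:−1/1728 t=4:+1/69120 = 7/11520
3j²(4 5 5; 0 0 0) = Δ·Π!·Σ² = 2/143  (sign -1)
sum: t=0:+1/6912 t=1:−1/2880 t=2:+1/17280 = -1/6912
3j²(4 5 5; 1 -3 2) = Δ·Π!·Σ² = 5/429  (sign +1)
combine: 4πI² = 1089·2/143·5/429 = 30/169
take √, sign -1: I = -0.11885360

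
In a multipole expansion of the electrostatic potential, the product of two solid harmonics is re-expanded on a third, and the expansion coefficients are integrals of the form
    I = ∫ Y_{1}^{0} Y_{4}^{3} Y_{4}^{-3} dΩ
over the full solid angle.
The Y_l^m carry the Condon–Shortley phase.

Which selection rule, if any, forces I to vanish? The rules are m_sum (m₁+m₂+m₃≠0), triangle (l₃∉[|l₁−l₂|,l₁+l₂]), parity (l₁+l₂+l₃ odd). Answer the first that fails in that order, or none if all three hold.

azimuthal sum: 0 + 3 − 3 = 0  ✓
3 ≤ 4 ≤ 5 (triangle on l)  ✓
L = 1 + 4 + 4 = 9 (odd)  ✗

parity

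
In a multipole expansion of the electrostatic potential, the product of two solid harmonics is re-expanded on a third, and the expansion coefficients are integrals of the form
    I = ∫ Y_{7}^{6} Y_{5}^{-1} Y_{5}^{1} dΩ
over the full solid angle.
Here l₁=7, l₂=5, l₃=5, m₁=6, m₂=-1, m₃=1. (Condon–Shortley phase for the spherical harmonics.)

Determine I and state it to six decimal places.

0.000000

m-sum = 6 − 1 + 1 = 6 ≠ 0 ⇒ I = 0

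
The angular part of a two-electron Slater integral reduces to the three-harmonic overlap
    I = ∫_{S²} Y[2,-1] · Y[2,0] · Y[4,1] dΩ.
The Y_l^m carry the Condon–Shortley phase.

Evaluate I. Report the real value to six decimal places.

-0.220728

Checks pass: Σm=0; 8 even; l₃=4∈[0,4].
(2·2+1)(2·2+1)(2·4+1) = 225
Δ: 0! 4! 4! / 9! → 1/630
sum: t=0:+1/16 = 1/16
3j²(2 2 4; 0 0 0) = Δ·Π!·Σ² = 2/35  (sign +1)
sum: t=0:+1/24 = 1/24
3j²(2 2 4; -1 0 1) = Δ·Π!·Σ² = 1/21  (sign -1)
combine: 4πI² = 225·2/35·1/21 = 30/49
take √, sign -1: I = -0.22072812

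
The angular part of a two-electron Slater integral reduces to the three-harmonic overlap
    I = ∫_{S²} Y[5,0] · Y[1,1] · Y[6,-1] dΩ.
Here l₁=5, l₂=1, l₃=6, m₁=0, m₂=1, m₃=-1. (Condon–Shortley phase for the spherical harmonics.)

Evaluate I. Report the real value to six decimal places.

Rules hold: Σm=0, L=12 even, 4≤6≤6.
N = 11·3·13 = 429
Δ = 0!·10!·2!/13! = 1/858
Racah Σ t=0..0: t=0:+1/14400 = 1/14400
⇒ 3j(5 1 6; 0 0 0)² = 6/143, sgn +1
Racah Σ t=0..0: t=0:+1/28800 = 1/28800
⇒ 3j(5 1 6; 0 1 -1)² = 7/286, sgn -1
4πI² = N·(3j₀)²·(3jₘ)² = 63/143
I = -1·√(0.440559/4π) = -0.18723944

-0.187239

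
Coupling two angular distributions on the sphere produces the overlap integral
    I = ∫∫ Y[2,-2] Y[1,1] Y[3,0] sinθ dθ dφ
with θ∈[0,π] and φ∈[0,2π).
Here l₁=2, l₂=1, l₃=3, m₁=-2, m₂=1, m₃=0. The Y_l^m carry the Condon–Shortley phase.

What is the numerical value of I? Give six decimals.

-2 + 1 + 0 = -1 ≠ 0: azimuthal integral kills it; I = 0

0.000000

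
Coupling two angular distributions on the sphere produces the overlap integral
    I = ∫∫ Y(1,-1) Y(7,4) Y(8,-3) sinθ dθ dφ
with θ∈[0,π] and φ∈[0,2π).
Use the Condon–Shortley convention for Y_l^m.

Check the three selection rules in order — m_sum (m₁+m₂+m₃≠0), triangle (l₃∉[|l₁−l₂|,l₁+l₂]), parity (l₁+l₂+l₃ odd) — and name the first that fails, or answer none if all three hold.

m₁+m₂+m₃ = -1 + 4 − 3 = 0  ✓
triangle: |1−7|=6 ≤ l₃=8 ≤ 1+7=8  ✓
parity: l₁+l₂+l₃ = 16 is even  ✓

none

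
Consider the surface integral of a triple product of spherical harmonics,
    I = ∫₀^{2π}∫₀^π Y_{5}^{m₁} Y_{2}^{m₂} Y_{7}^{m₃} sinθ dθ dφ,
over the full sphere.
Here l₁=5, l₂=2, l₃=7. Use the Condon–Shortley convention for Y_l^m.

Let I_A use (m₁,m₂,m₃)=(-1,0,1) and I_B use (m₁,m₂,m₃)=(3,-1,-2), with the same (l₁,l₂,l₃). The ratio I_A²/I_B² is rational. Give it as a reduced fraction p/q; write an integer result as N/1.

Same 5,2,7: normalisation and zero-m 3j drop out of the ratio.
A: Δ: 0! 10! 4! / 15! → 1/15015; sum: t=0:+1/69120 = 1/69120; 3j²(5 2 7; -1 0 1) = Δ·Π!·Σ² = 4/143  (sign +1)
B: Δ: 0! 10! 4! / 15! → 1/15015; sum: t=0:+1/483840 = 1/483840; 3j²(5 2 7; 3 -1 -2) = Δ·Π!·Σ² = 6/1001  (sign -1)
I_A²/I_B² = (4/143)/(6/1001) = 14/3

14/3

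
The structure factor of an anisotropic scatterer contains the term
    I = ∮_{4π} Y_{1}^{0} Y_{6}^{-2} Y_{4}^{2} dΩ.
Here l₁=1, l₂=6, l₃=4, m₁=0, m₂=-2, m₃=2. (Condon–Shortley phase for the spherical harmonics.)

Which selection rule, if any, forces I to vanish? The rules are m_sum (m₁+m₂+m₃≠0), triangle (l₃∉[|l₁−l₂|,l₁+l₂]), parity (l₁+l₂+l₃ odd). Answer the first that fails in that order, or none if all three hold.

triangle

Σmᵢ = 0  ✓
l₃∈[|l₁−l₂|,l₁+l₂]=[5,7], have l₃=4  ✗
Σlᵢ = 11 ⇒ odd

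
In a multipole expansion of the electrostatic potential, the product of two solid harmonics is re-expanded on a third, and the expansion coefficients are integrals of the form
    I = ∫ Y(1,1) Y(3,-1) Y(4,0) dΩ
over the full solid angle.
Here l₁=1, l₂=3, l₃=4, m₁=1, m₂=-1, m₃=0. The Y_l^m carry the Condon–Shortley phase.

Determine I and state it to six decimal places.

m-sum 0 ✓  L=8 even ✓  2≤4≤4 ✓
Π(2lᵢ+1) = 3×7×9 = 189
triangle coeff Δ(1,3,4) = 1/252
Σ_t [0,0]: t=0:+1/36 = 1/36
(3j)²=4/63 [(1 3 4; 0 0 0)], sign=+1
Σ_t [0,0]: t=0:+1/96 = 1/96
(3j)²=1/42 [(1 3 4; 1 -1 0)], sign=+1
⇒ 4πI² = 2/7
I = (+1)√(2/7/(4π)) = 0.15078601

0.150786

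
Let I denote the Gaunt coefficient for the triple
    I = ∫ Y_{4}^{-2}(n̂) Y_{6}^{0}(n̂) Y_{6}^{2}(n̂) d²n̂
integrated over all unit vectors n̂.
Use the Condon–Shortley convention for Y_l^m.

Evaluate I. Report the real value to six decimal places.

-0.107540

m-sum 0 ✓  L=16 even ✓  2≤6≤10 ✓
Π(2lᵢ+1) = 9×13×13 = 1521
triangle coeff Δ(4,6,6) = 1/15315300
Σ_t [0,4]: t=0:+1/829440 t=1:−1/25920 t=2:+1/9216 t=3:−1/25920 t=4:+1/829440 = 7/207360
(3j)²=28/2431 [(4 6 6; 0 0 0)], sign=+1
Σ_t [2,4]: t=2:+1/55296 t=3:−1/25920 t=4:+1/138240 = -11/829440
(3j)²=11/1326 [(4 6 6; -2 0 2)], sign=-1
⇒ 4πI² = 42/289
I = (-1)√(42/289/(4π)) = -0.10754019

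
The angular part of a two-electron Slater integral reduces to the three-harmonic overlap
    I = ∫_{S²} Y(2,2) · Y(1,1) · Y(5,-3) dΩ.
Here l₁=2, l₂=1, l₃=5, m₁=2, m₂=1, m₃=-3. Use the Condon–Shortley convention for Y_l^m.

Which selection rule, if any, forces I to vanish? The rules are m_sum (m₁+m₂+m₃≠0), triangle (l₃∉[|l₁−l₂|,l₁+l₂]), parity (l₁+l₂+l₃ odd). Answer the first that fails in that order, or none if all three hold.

triangle

azimuthal sum: 2 + 1 − 3 = 0  ✓
1 ≤ 5 ≤ 3 (triangle on l)  ✗
L = 2 + 1 + 5 = 8 (even)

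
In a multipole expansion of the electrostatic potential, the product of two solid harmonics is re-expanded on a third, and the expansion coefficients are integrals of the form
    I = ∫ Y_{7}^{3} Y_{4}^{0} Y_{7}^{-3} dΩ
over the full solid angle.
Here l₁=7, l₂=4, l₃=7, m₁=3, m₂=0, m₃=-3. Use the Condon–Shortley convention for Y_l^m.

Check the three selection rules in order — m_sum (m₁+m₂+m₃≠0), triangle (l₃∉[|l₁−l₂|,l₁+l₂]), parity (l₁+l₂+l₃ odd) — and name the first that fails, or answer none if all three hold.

none

Σmᵢ = 0  ✓
l₃∈[|l₁−l₂|,l₁+l₂]=[3,11], have l₃=7  ✓
Σlᵢ = 18 ⇒ even  ✓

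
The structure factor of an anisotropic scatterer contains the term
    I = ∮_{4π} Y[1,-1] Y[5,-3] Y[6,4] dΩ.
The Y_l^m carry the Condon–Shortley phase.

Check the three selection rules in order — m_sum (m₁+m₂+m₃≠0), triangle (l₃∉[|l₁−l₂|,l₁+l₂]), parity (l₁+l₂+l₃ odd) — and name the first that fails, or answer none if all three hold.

azimuthal sum: -1 − 3 + 4 = 0  ✓
4 ≤ 6 ≤ 6 (triangle on l)  ✓
L = 1 + 5 + 6 = 12 (even)  ✓

none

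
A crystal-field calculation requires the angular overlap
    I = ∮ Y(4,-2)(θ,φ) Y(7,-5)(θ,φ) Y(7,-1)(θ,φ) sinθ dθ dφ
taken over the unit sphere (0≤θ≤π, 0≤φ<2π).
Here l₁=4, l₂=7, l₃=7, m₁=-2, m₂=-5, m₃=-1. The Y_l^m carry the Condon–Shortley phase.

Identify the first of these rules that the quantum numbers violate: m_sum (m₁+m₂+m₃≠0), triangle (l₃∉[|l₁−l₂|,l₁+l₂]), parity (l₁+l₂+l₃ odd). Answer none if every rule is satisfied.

m_sum

m₁+m₂+m₃ = -2 − 5 − 1 = -8  ✗
triangle: |4−7|=3 ≤ l₃=7 ≤ 4+7=11
parity: l₁+l₂+l₃ = 18 is even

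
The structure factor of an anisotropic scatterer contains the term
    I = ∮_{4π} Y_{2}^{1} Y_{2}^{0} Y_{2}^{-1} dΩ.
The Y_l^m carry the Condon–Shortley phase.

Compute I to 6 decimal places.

Checks pass: Σm=0; 6 even; l₃=2∈[0,4].
(2·2+1)(2·2+1)(2·2+1) = 125
Δ: 2! 2! 2! / 7! → 1/630
sum: t=0:+1/8 t=1:−1/1 t=2:+1/8 = -3/4
3j²(2 2 2; 0 0 0) = Δ·Π!·Σ² = 2/35  (sign -1)
sum: t=0:+1/4 t=1:−1/2 = -1/4
3j²(2 2 2; 1 0 -1) = Δ·Π!·Σ² = 1/70  (sign +1)
combine: 4πI² = 125·2/35·1/70 = 5/49
take √, sign -1: I = -0.09011188

-0.090112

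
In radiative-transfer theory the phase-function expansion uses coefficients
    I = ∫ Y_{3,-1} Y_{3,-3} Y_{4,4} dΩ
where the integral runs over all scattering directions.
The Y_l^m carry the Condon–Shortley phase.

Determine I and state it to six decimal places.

m-sum 0 ✓  L=10 even ✓  0≤4≤6 ✓
Π(2lᵢ+1) = 7×7×9 = 441
triangle coeff Δ(3,3,4) = 1/34650
Σ_t [0,2]: t=0:+1/72 t=1:−1/16 t=2:+1/72 = -5/144
(3j)²=2/77 [(3 3 4; 0 0 0)], sign=-1
Σ_t [0,0]: t=0:+1/1152 = 1/1152
(3j)²=1/33 [(3 3 4; -1 -3 4)], sign=+1
⇒ 4πI² = 42/121
I = (-1)√(42/121/(4π)) = -0.16619847

-0.166198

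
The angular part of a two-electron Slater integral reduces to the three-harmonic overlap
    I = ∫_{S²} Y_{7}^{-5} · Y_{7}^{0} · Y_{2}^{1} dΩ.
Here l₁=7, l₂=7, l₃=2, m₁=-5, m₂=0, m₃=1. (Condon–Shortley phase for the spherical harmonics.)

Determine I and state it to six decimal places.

0.000000

m-sum = -5 + 0 + 1 = -4 ≠ 0 ⇒ I = 0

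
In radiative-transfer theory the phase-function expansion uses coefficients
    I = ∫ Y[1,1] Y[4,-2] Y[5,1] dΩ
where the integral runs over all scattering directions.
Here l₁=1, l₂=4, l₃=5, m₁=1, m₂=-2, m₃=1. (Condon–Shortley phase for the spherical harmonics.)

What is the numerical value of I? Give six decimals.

Checks pass: Σm=0; 10 even; l₃=5∈[3,5].
(2·1+1)(2·4+1)(2·5+1) = 297
Δ: 0! 2! 8! / 11! → 1/495
sum: t=0:+1/576 = 1/576
3j²(1 4 5; 0 0 0) = Δ·Π!·Σ² = 5/99  (sign -1)
sum: t=0:+1/2880 = 1/2880
3j²(1 4 5; 1 -2 1) = Δ·Π!·Σ² = 2/165  (sign +1)
combine: 4πI² = 297·5/99·2/165 = 2/11
take √, sign -1: I = -0.12028562

-0.120286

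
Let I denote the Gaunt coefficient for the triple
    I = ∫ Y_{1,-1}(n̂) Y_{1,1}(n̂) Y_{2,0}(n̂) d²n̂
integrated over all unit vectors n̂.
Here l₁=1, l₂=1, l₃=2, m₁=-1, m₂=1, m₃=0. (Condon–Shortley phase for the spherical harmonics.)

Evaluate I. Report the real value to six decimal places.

0.126157

m-sum 0 ✓  L=4 even ✓  0≤2≤2 ✓
Π(2lᵢ+1) = 3×3×5 = 45
triangle coeff Δ(1,1,2) = 1/30
Σ_t [0,0]: t=0:+1/1 = 1/1
(3j)²=2/15 [(1 1 2; 0 0 0)], sign=+1
Σ_t [0,0]: t=0:+1/4 = 1/4
(3j)²=1/30 [(1 1 2; -1 1 0)], sign=+1
⇒ 4πI² = 1/5
I = (+1)√(1/5/(4π)) = 0.12615663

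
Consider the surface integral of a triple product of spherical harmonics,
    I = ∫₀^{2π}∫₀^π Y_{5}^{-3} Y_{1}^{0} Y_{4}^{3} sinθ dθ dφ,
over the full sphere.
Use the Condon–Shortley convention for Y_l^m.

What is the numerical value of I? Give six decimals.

Rules hold: Σm=0, L=10 even, 4≤4≤6.
N = 11·3·9 = 297
Δ = 2!·8!·0!/11! = 1/495
Racah Σ t=1..1: t=1:−1/576 = -1/576
⇒ 3j(5 1 4; 0 0 0)² = 5/99, sgn -1
Racah Σ t=1..1: t=1:−1/5040 = -1/5040
⇒ 3j(5 1 4; -3 0 3)² = 16/495, sgn +1
4πI² = N·(3j₀)²·(3jₘ)² = 16/33
I = -1·√(0.484848/4π) = -0.19642560

-0.196426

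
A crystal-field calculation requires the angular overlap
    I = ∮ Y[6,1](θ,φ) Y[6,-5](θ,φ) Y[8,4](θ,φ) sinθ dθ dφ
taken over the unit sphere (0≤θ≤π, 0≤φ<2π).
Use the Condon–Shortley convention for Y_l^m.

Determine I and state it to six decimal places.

0.082508

m-sum 0 ✓  L=20 even ✓  0≤8≤12 ✓
Π(2lᵢ+1) = 13×13×17 = 2873
triangle coeff Δ(6,6,8) = 1/1309458150
Σ_t [0,4]: t=0:+1/49766400 t=1:−1/3110400 t=2:+1/1327104 t=3:−1/3110400 t=4:+1/49766400 = 1/6635520
(3j)²=350/46189 [(6 6 8; 0 0 0)], sign=+1
Σ_t [0,1]: t=0:+1/87091200 t=1:−1/139345920 = 1/232243200
(3j)²=33/8398 [(6 6 8; 1 -5 4)], sign=+1
⇒ 4πI² = 525/6137
I = (+1)√(525/6137/(4π)) = 0.08250811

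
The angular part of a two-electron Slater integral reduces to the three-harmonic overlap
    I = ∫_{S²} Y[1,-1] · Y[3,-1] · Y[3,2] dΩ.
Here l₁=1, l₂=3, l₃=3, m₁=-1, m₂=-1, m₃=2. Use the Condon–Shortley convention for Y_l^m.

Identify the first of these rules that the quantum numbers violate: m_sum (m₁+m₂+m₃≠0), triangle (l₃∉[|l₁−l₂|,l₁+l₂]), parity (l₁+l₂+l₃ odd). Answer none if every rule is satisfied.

m₁+m₂+m₃ = -1 − 1 + 2 = 0  ✓
triangle: |1−3|=2 ≤ l₃=3 ≤ 1+3=4  ✓
parity: l₁+l₂+l₃ = 7 is odd  ✗

parity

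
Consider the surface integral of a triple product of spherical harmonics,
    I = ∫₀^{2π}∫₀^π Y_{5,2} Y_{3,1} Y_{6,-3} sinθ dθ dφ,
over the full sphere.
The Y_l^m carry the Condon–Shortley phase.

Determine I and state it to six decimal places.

Checks pass: Σm=0; 14 even; l₃=6∈[2,8].
(2·5+1)(2·3+1)(2·6+1) = 1001
Δ: 2! 8! 4! / 15! → 1/675675
sum: t=0:+1/8640 t=1:−1/2304 t=2:+1/8640 = -7/34560
3j²(5 3 6; 0 0 0) = Δ·Π!·Σ² = 7/429  (sign -1)
sum: t=0:+1/34560 t=1:−1/8640 t=2:+1/40320 = -1/16128
3j²(5 3 6; 2 1 -3) = Δ·Π!·Σ² = 18/1001  (sign +1)
combine: 4πI² = 1001·7/429·18/1001 = 42/143
take √, sign -1: I = -0.15288036

-0.152880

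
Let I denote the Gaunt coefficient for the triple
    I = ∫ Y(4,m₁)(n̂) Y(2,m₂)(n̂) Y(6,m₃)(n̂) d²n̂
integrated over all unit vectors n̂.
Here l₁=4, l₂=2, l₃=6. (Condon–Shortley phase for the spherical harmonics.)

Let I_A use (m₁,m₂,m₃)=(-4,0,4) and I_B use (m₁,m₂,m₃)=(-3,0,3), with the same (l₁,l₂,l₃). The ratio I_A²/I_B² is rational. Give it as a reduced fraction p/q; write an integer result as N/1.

Shared (l₁,l₂,l₃)=(4,2,6): N and (l;000)² cancel in I_A²/I_B².
A: Δ = 0!·8!·4!/13! = 1/6435; Racah Σ t=0..0: t=0:+1/161280 = 1/161280; ⇒ 3j(4 2 6; -4 0 4)² = 1/143, sgn +1
B: Δ = 0!·8!·4!/13! = 1/6435; Racah Σ t=0..0: t=0:+1/20160 = 1/20160; ⇒ 3j(4 2 6; -3 0 3)² = 12/715, sgn -1
I_A²/I_B² = (1/143)/(12/715) = 5/12

5/12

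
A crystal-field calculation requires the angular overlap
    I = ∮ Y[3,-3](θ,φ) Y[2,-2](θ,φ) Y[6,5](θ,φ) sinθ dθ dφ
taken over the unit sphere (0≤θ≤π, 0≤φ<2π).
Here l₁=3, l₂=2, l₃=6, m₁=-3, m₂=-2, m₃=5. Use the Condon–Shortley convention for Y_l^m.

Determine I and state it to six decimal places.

0.000000

triangle: need 1≤l₃≤5, have 6; I=0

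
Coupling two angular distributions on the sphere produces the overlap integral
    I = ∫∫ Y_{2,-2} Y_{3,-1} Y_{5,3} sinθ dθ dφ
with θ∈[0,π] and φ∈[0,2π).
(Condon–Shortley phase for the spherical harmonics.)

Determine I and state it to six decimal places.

Rules hold: Σm=0, L=10 even, 1≤5≤5.
N = 5·7·11 = 385
Δ = 0!·4!·6!/11! = 1/2310
Racah Σ t=0..0: t=0:+1/144 = 1/144
⇒ 3j(2 3 5; 0 0 0)² = 10/231, sgn -1
Racah Σ t=0..0: t=0:+1/1152 = 1/1152
⇒ 3j(2 3 5; -2 -1 3)² = 1/33, sgn +1
4πI² = N·(3j₀)²·(3jₘ)² = 50/99
I = -1·√(0.505051/4π) = -0.20047604

-0.200476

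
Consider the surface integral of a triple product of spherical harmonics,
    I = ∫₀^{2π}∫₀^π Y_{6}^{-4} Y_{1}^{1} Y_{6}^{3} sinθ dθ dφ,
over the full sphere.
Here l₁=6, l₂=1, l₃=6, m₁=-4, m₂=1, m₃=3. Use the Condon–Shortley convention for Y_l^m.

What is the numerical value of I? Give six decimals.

0.000000

Σlᵢ=13 odd — θ-integrand is odd under cosθ→−cosθ; I=0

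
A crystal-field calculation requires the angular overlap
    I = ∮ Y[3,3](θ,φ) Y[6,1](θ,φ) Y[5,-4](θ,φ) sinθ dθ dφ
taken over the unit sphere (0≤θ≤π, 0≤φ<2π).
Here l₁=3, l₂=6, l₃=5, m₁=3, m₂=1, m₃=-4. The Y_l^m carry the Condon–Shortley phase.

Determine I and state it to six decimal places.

0.072068

m-sum 0 ✓  L=14 even ✓  3≤5≤9 ✓
Π(2lᵢ+1) = 7×13×11 = 1001
triangle coeff Δ(3,6,5) = 1/675675
Σ_t [1,3]: t=1:−1/8640 t=2:+1/2304 t=3:−1/8640 = 7/34560
(3j)²=7/429 [(3 6 5; 0 0 0)], sign=-1
Σ_t [0,0]: t=0:+1/241920 = 1/241920
(3j)²=4/1001 [(3 6 5; 3 1 -4)], sign=-1
⇒ 4πI² = 28/429
I = (+1)√(28/429/(4π)) = 0.07206849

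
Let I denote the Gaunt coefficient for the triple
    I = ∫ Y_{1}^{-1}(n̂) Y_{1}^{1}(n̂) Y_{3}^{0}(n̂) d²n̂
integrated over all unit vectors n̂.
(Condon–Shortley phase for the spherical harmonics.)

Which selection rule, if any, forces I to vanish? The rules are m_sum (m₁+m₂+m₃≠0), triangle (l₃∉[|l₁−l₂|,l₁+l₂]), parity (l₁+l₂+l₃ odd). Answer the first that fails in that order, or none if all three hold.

triangle

m₁+m₂+m₃ = -1 + 1 + 0 = 0  ✓
triangle: |1−1|=0 ≤ l₃=3 ≤ 1+1=2  ✗
parity: l₁+l₂+l₃ = 5 is odd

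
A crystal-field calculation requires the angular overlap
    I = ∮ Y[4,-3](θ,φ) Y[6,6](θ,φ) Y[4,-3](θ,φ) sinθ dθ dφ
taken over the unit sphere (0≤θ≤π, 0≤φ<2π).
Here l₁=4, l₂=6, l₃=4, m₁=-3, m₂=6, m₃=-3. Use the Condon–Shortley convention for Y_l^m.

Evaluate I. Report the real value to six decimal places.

0.216205

Checks pass: Σm=0; 14 even; l₃=4∈[2,10].
(2·4+1)(2·6+1)(2·4+1) = 1053
Δ: 6! 2! 6! / 15! → 1/1261260
sum: t=2:+1/4608 t=3:−1/1296 t=4:+1/4608 = -7/20736
3j²(4 6 4; 0 0 0) = Δ·Π!·Σ² = 20/1287  (sign -1)
sum: t=6:+1/518400 = 1/518400
3j²(4 6 4; -3 6 -3) = Δ·Π!·Σ² = 7/195  (sign -1)
combine: 4πI² = 1053·20/1287·7/195 = 84/143
take √, sign +1: I = 0.21620548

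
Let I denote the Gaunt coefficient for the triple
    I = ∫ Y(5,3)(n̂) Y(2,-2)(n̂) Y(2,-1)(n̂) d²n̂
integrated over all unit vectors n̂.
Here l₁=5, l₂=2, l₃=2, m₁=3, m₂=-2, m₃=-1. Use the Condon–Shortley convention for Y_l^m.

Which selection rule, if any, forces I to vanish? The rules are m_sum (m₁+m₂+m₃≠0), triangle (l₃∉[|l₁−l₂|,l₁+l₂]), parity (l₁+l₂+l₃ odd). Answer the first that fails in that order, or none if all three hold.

triangle

azimuthal sum: 3 − 2 − 1 = 0  ✓
3 ≤ 2 ≤ 7 (triangle on l)  ✗
L = 5 + 2 + 2 = 9 (odd)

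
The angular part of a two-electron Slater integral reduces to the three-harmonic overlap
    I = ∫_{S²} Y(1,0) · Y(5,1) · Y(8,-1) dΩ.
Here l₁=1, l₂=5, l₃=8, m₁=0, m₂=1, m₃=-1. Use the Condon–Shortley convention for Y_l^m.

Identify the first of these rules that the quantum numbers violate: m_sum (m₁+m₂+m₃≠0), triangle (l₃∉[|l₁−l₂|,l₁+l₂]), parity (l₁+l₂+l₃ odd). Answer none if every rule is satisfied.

azimuthal sum: 0 + 1 − 1 = 0  ✓
4 ≤ 8 ≤ 6 (triangle on l)  ✗
L = 1 + 5 + 8 = 14 (even)

triangle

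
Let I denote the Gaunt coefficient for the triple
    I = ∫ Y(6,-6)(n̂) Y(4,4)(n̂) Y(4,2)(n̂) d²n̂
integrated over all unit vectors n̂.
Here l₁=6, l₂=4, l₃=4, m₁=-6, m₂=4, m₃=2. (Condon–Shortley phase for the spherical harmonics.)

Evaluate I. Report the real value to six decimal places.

-0.163436

m-sum 0 ✓  L=14 even ✓  2≤4≤10 ✓
Π(2lᵢ+1) = 13×9×9 = 1053
triangle coeff Δ(6,4,4) = 1/1261260
Σ_t [2,4]: t=2:+1/4608 t=3:−1/1296 t=4:+1/4608 = -7/20736
(3j)²=20/1287 [(6 4 4; 0 0 0)], sign=-1
Σ_t [6,6]: t=6:+1/1036800 = 1/1036800
(3j)²=4/195 [(6 4 4; -6 4 2)], sign=+1
⇒ 4πI² = 48/143
I = (-1)√(48/143/(4π)) = -0.16343598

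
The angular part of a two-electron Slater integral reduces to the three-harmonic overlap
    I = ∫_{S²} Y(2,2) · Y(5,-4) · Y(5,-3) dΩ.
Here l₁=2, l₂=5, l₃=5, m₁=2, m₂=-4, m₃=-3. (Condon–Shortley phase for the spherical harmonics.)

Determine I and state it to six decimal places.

Σmᵢ = -5 ≠ 0, so the φ-integral vanishes; I = 0

0.000000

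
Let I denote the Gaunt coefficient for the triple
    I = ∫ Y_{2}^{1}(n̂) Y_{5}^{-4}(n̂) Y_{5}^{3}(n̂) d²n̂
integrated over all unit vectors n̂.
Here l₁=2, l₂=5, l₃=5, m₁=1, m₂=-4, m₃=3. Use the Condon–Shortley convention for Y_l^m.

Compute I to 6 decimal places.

Checks pass: Σm=0; 12 even; l₃=5∈[3,7].
(2·2+1)(2·5+1)(2·5+1) = 605
Δ: 2! 2! 8! / 13! → 1/38610
sum: t=0:+1/2880 t=1:−1/576 t=2:+1/2880 = -1/960
3j²(2 5 5; 0 0 0) = Δ·Π!·Σ² = 10/429  (sign +1)
sum: t=0:+1/10080 t=1:−1/80640 = 1/11520
3j²(2 5 5; 1 -4 3) = Δ·Π!·Σ² = 49/1430  (sign +1)
combine: 4πI² = 605·10/429·49/1430 = 245/507
take √, sign +1: I = 0.19609844

0.196098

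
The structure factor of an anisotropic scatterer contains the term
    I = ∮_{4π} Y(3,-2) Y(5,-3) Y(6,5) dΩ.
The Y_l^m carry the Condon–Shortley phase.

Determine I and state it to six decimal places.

Checks pass: Σm=0; 14 even; l₃=6∈[2,8].
(2·3+1)(2·5+1)(2·6+1) = 1001
Δ: 2! 4! 8! / 15! → 1/675675
sum: t=0:+1/8640 t=1:−1/2304 t=2:+1/8640 = -7/34560
3j²(3 5 6; 0 0 0) = Δ·Π!·Σ² = 7/429  (sign -1)
sum: t=1:−1/120960 t=2:+1/483840 = -1/161280
3j²(3 5 6; -2 -3 5) = Δ·Π!·Σ² = 2/91  (sign +1)
combine: 4πI² = 1001·7/429·2/91 = 14/39
take √, sign -1: I = -0.16901560

-0.169016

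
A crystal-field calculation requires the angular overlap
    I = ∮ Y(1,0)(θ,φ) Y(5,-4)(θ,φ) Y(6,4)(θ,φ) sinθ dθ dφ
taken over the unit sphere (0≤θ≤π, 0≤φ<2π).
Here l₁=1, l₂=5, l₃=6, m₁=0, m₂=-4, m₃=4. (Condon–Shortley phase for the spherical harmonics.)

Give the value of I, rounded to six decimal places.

0.182727

Rules hold: Σm=0, L=12 even, 4≤6≤6.
N = 3·11·13 = 429
Δ = 0!·2!·10!/13! = 1/858
Racah Σ t=0..0: t=0:+1/14400 = 1/14400
⇒ 3j(1 5 6; 0 0 0)² = 6/143, sgn +1
Racah Σ t=0..0: t=0:+1/362880 = 1/362880
⇒ 3j(1 5 6; 0 -4 4)² = 10/429, sgn +1
4πI² = N·(3j₀)²·(3jₘ)² = 60/143
I = +1·√(0.41958/4π) = 0.18272698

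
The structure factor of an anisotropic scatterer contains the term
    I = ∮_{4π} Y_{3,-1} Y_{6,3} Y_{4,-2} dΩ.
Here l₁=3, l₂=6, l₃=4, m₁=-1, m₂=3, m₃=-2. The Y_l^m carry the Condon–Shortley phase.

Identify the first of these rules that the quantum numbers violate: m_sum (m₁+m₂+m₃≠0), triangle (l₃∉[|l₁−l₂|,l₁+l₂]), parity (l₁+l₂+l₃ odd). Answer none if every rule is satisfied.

Σmᵢ = 0  ✓
l₃∈[|l₁−l₂|,l₁+l₂]=[3,9], have l₃=4  ✓
Σlᵢ = 13 ⇒ odd  ✗

parity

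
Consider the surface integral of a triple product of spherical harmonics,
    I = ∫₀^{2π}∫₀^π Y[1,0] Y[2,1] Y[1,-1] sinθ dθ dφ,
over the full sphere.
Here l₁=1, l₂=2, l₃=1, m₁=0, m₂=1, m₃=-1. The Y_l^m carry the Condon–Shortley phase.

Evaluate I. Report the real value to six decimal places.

-0.218510

m-sum 0 ✓  L=4 even ✓  1≤1≤3 ✓
Π(2lᵢ+1) = 3×5×3 = 45
triangle coeff Δ(1,2,1) = 1/30
Σ_t [1,1]: t=1:−1/1 = -1/1
(3j)²=2/15 [(1 2 1; 0 0 0)], sign=+1
Σ_t [1,1]: t=1:−1/2 = -1/2
(3j)²=1/10 [(1 2 1; 0 1 -1)], sign=-1
⇒ 4πI² = 3/5
I = (-1)√(3/5/(4π)) = -0.21850969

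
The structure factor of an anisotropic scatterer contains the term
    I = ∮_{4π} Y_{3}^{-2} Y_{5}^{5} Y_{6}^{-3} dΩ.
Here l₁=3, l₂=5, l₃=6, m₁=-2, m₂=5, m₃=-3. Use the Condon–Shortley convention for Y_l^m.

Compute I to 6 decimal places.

0.088266

Rules hold: Σm=0, L=14 even, 2≤6≤8.
N = 7·11·13 = 1001
Δ = 2!·4!·8!/15! = 1/675675
Racah Σ t=0..2: t=0:+1/8640 t=1:−1/2304 t=2:+1/8640 = -7/34560
⇒ 3j(3 5 6; 0 0 0)² = 7/429, sgn -1
Racah Σ t=2..2: t=2:+1/483840 = 1/483840
⇒ 3j(3 5 6; -2 5 -3)² = 6/1001, sgn -1
4πI² = N·(3j₀)²·(3jₘ)² = 14/143
I = +1·√(0.0979021/4π) = 0.08826552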